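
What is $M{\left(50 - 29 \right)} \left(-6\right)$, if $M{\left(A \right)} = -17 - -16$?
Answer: $6$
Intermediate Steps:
$M{\left(A \right)} = -1$ ($M{\left(A \right)} = -17 + 16 = -1$)
$M{\left(50 - 29 \right)} \left(-6\right) = \left(-1\right) \left(-6\right) = 6$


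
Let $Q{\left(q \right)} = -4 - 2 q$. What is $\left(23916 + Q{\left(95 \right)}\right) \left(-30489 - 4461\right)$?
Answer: $-829083900$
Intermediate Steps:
$\left(23916 + Q{\left(95 \right)}\right) \left(-30489 - 4461\right) = \left(23916 - 194\right) \left(-30489 - 4461\right) = \left(23916 - 194\right) \left(-34950\right) = 23722 \left(-34950\right) = -829083900$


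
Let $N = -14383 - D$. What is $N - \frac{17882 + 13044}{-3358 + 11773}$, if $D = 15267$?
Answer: $- \frac{249535676}{8415} \approx -29654.0$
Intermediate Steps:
$N = -29650$ ($N = -14383 - 15267 = -29650$)
$N - \frac{17882 + 13044}{-3358 + 11773} = -29650 - \frac{17882 + 13044}{-3358 + 11773} = -29650 - \frac{30926}{8415} = - \frac{249535676}{8415}$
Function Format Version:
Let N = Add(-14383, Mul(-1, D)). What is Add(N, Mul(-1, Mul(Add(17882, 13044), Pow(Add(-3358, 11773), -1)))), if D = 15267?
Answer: Rational(-249535676, 8415) ≈ -29654.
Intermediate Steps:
N = -29650 (N = Add(-14383, Mul(-1, 15267)) = Add(-14383, -15267) = -29650)
Add(N, Mul(-1, Mul(Add(17882, 13044), Pow(Add(-3358, 11773), -1)))) = Add(-29650, Mul(-1, Mul(Add(17882, 13044), Pow(Add(-3358, 11773), -1)))) = Add(-29650, Mul(-1, Mul(30926, Pow(8415, -1)))) = Add(-29650, Mul(-1, Mul(30926, Rational(1, 8415)))) = Add(-29650, Mul(-1, Rational(30926, 8415))) = Add(-29650, Rational(-30926, 8415)) = Rational(-249535676, 8415)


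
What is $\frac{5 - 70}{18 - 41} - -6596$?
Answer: $\frac{151773}{23} \approx 6598.8$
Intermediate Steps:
$\frac{5 - 70}{18 - 41} - -6596 = - \frac{65}{-23} + 6596 = \left(-65\right) \left(- \frac{1}{23}\right) + 6596 = \frac{65}{23} + 6596 = \frac{151773}{23}$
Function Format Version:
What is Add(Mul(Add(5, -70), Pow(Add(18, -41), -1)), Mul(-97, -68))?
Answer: Rational(151773, 23) ≈ 6598.8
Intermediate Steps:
Add(Mul(Add(5, -70), Pow(Add(18, -41), -1)), Mul(-97, -68)) = Add(Mul(-65, Pow(-23, -1)), 6596) = Add(Mul(-65, Rational(-1, 23)), 6596) = Add(Rational(65, 23), 6596) = Rational(151773, 23)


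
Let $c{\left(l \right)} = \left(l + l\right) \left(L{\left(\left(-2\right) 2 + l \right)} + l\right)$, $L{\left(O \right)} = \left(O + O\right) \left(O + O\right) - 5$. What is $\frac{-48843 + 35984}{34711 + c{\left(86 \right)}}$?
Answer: $- \frac{12859}{4674755} \approx -0.0027507$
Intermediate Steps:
$L{\left(O \right)} = -5 + 4 O^{2}$ ($L{\left(O \right)} = 2 O 2 O - 5 = 4 O^{2} - 5 = -5 + 4 O^{2}$)
$c{\left(l \right)} = 2 l \left(-5 + l + 4 \left(-4 + l\right)^{2}\right)$ ($c{\left(l \right)} = \left(l + l\right) \left(\left(-5 + 4 \left(\left(-2\right) 2 + l\right)^{2}\right) + l\right) = 2 l \left(\left(-5 + 4 \left(-4 + l\right)^{2}\right) + l\right) = 2 l \left(-5 + l + 4 \left(-4 + l\right)^{2}\right)$)
$\frac{-48843 + 35984}{34711 + c{\left(86 \right)}} = \frac{-48843 + 35984}{34711 + 2 \cdot 86 \left(-5 + 86 + 4 \left(-4 + 86\right)^{2}\right)} = - \frac{12859}{34711 + 2 \cdot 86 \left(-5 + 86 + 4 \cdot 82^{2}\right)} = - \frac{12859}{34711 + 2 \cdot 86 \left(-5 + 86 + 4 \cdot 6724\right)} = - \frac{12859}{34711 + 2 \cdot 86 \left(-5 + 86 + 26896\right)} = - \frac{12859}{34711 + 2 \cdot 86 \cdot 26977} = - \frac{12859}{34711 + 4640044} = - \frac{12859}{4674755}$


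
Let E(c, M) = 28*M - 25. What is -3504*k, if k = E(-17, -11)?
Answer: 1166832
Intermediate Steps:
E(c, M) = -25 + 28*M
k = -333 (k = -25 + 28*(-11) = -25 - 308 = -333)
-3504*k = -3504*(-333) = 1166832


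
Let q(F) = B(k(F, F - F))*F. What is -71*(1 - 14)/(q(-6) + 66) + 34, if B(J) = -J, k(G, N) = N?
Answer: 3167/66 ≈ 47.985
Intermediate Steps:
q(F) = 0 (q(F) = (-(F - F))*F = (-1*0)*F = 0*F = 0)
-71*(1 - 14)/(q(-6) + 66) + 34 = -71*(1 - 14)/(0 + 66) + 34 = -(-923)/66 + 34 = -71*(-13/66) + 34 = 923/66 + 34 = 3167/66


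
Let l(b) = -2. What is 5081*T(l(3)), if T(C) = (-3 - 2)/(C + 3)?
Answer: -25405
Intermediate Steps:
T(C) = -5/(3 + C)
5081*T(l(3)) = 5081*(-5/(3 - 2)) = 5081*(-5/1) = 5081*(-5*1) = 5081*(-5) = -25405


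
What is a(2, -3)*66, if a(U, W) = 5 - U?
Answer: 198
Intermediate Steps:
a(2, -3)*66 = (5 - 1*2)*66 = (5 - 2)*66 = 3*66 = 198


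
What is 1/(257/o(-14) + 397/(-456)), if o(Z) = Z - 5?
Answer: -456/6565 ≈ -0.069459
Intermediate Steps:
o(Z) = -5 + Z
1/(257/o(-14) + 397/(-456)) = 1/(257/(-5 - 14) + 397/(-456)) = 1/(257/(-19) + 397*(-1/456)) = 1/(257*(-1/19) - 397/456) = 1/(-257/19 - 397/456) = 1/(-6565/456) = -456/6565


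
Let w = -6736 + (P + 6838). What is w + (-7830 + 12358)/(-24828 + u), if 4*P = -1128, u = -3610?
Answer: -2561684/14219 ≈ -180.16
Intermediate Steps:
P = -282 (P = (¼)*(-1128) = -282)
w = -180 (w = -6736 + (-282 + 6838) = -6736 + 6556 = -180)
w + (-7830 + 12358)/(-24828 + u) = -180 + (-7830 + 12358)/(-24828 - 3610) = -180 + 4528/(-28438) = -180 + 4528*(-1/28438) = -180 - 2264/14219 = -2561684/14219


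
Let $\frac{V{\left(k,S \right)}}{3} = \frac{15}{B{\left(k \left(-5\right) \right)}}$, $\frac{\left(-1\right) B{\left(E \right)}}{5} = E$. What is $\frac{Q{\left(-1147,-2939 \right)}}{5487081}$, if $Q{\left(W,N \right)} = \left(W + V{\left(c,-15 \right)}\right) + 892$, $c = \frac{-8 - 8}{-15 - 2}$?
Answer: $- \frac{6749}{146322160} \approx -4.6124 \cdot 10^{-5}$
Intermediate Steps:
$c = \frac{16}{17}$ ($c = - \frac{16}{-17} = \left(-16\right) \left(- \frac{1}{17}\right) = \frac{16}{17} \approx 0.94118$)
$B{\left(E \right)} = - 5 E$
$V{\left(k,S \right)} = \frac{9}{5 k}$ ($V{\left(k,S \right)} = 3 \frac{15}{\left(-5\right) k \left(-5\right)} = 3 \frac{15}{\left(-5\right) \left(- 5 k\right)} = 3 \frac{15}{25 k} = 3 \cdot 15 \frac{1}{25 k} = 3 \frac{3}{5 k} = \frac{9}{5 k}$)
$Q{\left(W,N \right)} = \frac{71513}{80} + W$ ($Q{\left(W,N \right)} = \left(W + \frac{9}{5 \cdot \frac{16}{17}}\right) + 892 = \left(W + \frac{9}{5} \cdot \frac{17}{16}\right) + 892 = \left(W + \frac{153}{80}\right) + 892 = \left(\frac{153}{80} + W\right) + 892 = \frac{71513}{80} + W$)
$\frac{Q{\left(-1147,-2939 \right)}}{5487081} = \frac{\frac{71513}{80} - 1147}{5487081} = \left(- \frac{20247}{80}\right) \frac{1}{5487081} = - \frac{6749}{146322160}$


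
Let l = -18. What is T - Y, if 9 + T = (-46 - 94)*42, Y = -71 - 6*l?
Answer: -5926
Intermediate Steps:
Y = 37 (Y = -71 - 6*(-18) = -71 + 108 = 37)
T = -5889 (T = -9 + (-46 - 94)*42 = -9 - 140*42 = -9 - 5880 = -5889)
T - Y = -5889 - 1*37 = -5889 - 37 = -5926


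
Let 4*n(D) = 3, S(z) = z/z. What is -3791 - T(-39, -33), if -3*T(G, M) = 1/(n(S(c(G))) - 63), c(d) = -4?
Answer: -2831881/747 ≈ -3791.0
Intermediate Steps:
S(z) = 1
n(D) = ¾ (n(D) = (¼)*3 = ¾)
T(G, M) = 4/747 (T(G, M) = -1/(3*(¾ - 63)) = -1/(3*(-249/4)) = -⅓*(-4/249) = 4/747)
-3791 - T(-39, -33) = -3791 - 1*4/747 = -3791 - 4/747 = -2831881/747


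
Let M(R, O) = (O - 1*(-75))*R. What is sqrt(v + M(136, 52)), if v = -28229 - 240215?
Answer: 6*I*sqrt(6977) ≈ 501.17*I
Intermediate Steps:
M(R, O) = R*(75 + O) (M(R, O) = (O + 75)*R = (75 + O)*R = R*(75 + O))
v = -268444
sqrt(v + M(136, 52)) = sqrt(-268444 + 136*(75 + 52)) = sqrt(-268444 + 136*127) = sqrt(-268444 + 17272) = sqrt(-251172) = 6*I*sqrt(6977)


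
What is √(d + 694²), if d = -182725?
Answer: √298911 ≈ 546.73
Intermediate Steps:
√(d + 694²) = √(-182725 + 694²) = √(-182725 + 481636) = √298911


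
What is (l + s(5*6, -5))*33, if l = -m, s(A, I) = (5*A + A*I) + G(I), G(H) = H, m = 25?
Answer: -990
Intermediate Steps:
s(A, I) = I + 5*A + A*I (s(A, I) = (5*A + A*I) + I = I + 5*A + A*I)
l = -25 (l = -1*25 = -25)
(l + s(5*6, -5))*33 = (-25 + (-5 + 5*(5*6) + (5*6)*(-5)))*33 = (-25 + (-5 + 5*30 + 30*(-5)))*33 = (-25 + (-5 + 150 - 150))*33 = (-25 - 5)*33 = -30*33 = -990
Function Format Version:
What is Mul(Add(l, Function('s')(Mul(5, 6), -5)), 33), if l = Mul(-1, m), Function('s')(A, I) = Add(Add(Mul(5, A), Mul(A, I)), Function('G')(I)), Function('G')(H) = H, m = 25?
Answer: -990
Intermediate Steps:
Function('s')(A, I) = Add(I, Mul(5, A), Mul(A, I)) (Function('s')(A, I) = Add(Add(Mul(5, A), Mul(A, I)), I) = Add(I, Mul(5, A), Mul(A, I)))
l = -25 (l = Mul(-1, 25) = -25)
Mul(Add(l, Function('s')(Mul(5, 6), -5)), 33) = Mul(Add(-25, Add(-5, Mul(5, Mul(5, 6)), Mul(Mul(5, 6), -5))), 33) = Mul(Add(-25, Add(-5, Mul(5, 30), Mul(30, -5))), 33) = Mul(Add(-25, Add(-5, 150, -150)), 33) = Mul(Add(-25, -5), 33) = Mul(-30, 33) = -990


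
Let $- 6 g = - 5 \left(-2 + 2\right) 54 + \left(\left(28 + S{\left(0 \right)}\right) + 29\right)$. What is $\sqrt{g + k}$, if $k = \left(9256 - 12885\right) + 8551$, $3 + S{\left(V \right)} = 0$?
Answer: $17 \sqrt{17} \approx 70.093$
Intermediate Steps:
$S{\left(V \right)} = -3$ ($S{\left(V \right)} = -3 + 0 = -3$)
$k = 4922$ ($k = -3629 + 8551 = 4922$)
$g = -9$ ($g = - \frac{- 5 \left(-2 + 2\right) 54 + \left(\left(28 - 3\right) + 29\right)}{6} = - \frac{\left(-5\right) 0 \cdot 54 + \left(25 + 29\right)}{6} = - \frac{0 \cdot 54 + 54}{6} = - \frac{0 + 54}{6} = \left(- \frac{1}{6}\right) 54 = -9$)
$\sqrt{g + k} = \sqrt{-9 + 4922} = \sqrt{4913} = 17 \sqrt{17}$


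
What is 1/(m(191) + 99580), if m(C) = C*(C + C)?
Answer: 1/172542 ≈ 5.7957e-6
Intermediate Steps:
m(C) = 2*C**2 (m(C) = C*(2*C) = 2*C**2)
1/(m(191) + 99580) = 1/(2*191**2 + 99580) = 1/(2*36481 + 99580) = 1/(72962 + 99580) = 1/172542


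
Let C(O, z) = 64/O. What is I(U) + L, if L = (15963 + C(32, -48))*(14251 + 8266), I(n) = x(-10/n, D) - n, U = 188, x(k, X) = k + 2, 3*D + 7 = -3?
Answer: 33791469581/94 ≈ 3.5948e+8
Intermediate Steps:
D = -10/3 (D = -7/3 + (⅓)*(-3) = -7/3 - 1 = -10/3 ≈ -3.3333)
x(k, X) = 2 + k
I(n) = 2 - n - 10/n (I(n) = (2 - 10/n) - n = 2 - n - 10/n)
L = 359483905 (L = (15963 + 64/32)*(14251 + 8266) = (15963 + 64*(1/32))*22517 = (15963 + 2)*22517 = 15965*22517 = 359483905)
I(U) + L = (2 - 1*188 - 10/188) + 359483905 = (2 - 188 - 10*1/188) + 359483905 = (2 - 188 - 5/94) + 359483905 = -17489/94 + 359483905 = 33791469581/94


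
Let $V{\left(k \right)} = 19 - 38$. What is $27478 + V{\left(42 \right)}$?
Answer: $27459$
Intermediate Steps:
$V{\left(k \right)} = -19$
$27478 + V{\left(42 \right)} = 27478 - 19 = 27459$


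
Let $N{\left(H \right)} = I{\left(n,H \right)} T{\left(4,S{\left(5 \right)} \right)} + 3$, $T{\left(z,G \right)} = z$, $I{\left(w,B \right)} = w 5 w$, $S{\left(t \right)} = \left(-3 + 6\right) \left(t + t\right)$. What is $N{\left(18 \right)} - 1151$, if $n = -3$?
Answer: $-968$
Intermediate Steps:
$S{\left(t \right)} = 6 t$ ($S{\left(t \right)} = 3 \cdot 2 t = 6 t$)
$I{\left(w,B \right)} = 5 w^{2}$ ($I{\left(w,B \right)} = 5 w w = 5 w^{2}$)
$N{\left(H \right)} = 183$ ($N{\left(H \right)} = 5 \left(-3\right)^{2} \cdot 4 + 3 = 5 \cdot 9 \cdot 4 + 3 = 45 \cdot 4 + 3 = 180 + 3 = 183$)
$N{\left(18 \right)} - 1151 = 183 - 1151 = -968$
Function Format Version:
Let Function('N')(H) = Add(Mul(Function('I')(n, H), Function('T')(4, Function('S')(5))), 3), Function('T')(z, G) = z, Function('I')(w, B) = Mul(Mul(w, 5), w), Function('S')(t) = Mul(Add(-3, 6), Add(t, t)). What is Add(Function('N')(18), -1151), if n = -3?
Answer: -968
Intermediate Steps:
Function('S')(t) = Mul(6, t) (Function('S')(t) = Mul(3, Mul(2, t)) = Mul(6, t))
Function('I')(w, B) = Mul(5, Pow(w, 2)) (Function('I')(w, B) = Mul(Mul(5, w), w) = Mul(5, Pow(w, 2)))
Function('N')(H) = 183 (Function('N')(H) = Add(Mul(Mul(5, Pow(-3, 2)), 4), 3) = Add(Mul(Mul(5, 9), 4), 3) = Add(Mul(45, 4), 3) = Add(180, 3) = 183)
Add(Function('N')(18), -1151) = Add(183, -1151) = -968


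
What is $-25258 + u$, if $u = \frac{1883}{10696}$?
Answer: $- \frac{38593955}{1528} \approx -25258.0$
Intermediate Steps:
$u = \frac{269}{1528}$ ($u = 1883 \cdot \frac{1}{10696} = \frac{269}{1528} \approx 0.17605$)
$-25258 + u = -25258 + \frac{269}{1528} = - \frac{38593955}{1528}$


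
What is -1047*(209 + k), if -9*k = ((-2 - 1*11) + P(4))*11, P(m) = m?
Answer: -230340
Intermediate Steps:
k = 11 (k = -((-2 - 1*11) + 4)*11/9 = -((-2 - 11) + 4)*11/9 = -(-13 + 4)*11/9 = -(-1)*11 = -1/9*(-99) = 11)
-1047*(209 + k) = -1047*(209 + 11) = -1047*220 = -230340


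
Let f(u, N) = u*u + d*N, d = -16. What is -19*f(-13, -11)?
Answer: -6555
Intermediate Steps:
f(u, N) = u² - 16*N (f(u, N) = u*u - 16*N = u² - 16*N)
-19*f(-13, -11) = -19*((-13)² - 16*(-11)) = -19*(169 + 176) = -19*345 = -6555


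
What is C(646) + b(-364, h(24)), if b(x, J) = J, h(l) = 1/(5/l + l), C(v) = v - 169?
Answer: 277161/581 ≈ 477.04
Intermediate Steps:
C(v) = -169 + v
h(l) = 1/(l + 5/l)
C(646) + b(-364, h(24)) = (-169 + 646) + 24/(5 + 24²) = 477 + 24/(5 + 576) = 477 + 24/581 = 277161/581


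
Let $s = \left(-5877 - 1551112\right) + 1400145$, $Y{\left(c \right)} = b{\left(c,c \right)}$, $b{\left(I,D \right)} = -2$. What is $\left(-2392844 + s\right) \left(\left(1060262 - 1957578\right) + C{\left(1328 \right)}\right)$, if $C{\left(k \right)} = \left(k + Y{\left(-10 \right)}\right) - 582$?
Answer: $2285978869536$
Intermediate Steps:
$Y{\left(c \right)} = -2$
$C{\left(k \right)} = -584 + k$ ($C{\left(k \right)} = \left(k - 2\right) - 582 = \left(-2 + k\right) - 582 = -584 + k$)
$s = -156844$ ($s = -1556989 + 1400145 = -156844$)
$\left(-2392844 + s\right) \left(\left(1060262 - 1957578\right) + C{\left(1328 \right)}\right) = \left(-2392844 - 156844\right) \left(\left(1060262 - 1957578\right) + \left(-584 + 1328\right)\right) = - 2549688 \left(-897316 + 744\right) = \left(-2549688\right) \left(-896572\right) = 2285978869536$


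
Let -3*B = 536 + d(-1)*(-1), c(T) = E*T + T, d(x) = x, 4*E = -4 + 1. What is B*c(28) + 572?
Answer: -681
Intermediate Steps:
E = -¾ (E = (-4 + 1)/4 = (¼)*(-3) = -¾ ≈ -0.75000)
c(T) = T/4 (c(T) = -3*T/4 + T = T/4)
B = -179 (B = -(536 - 1*(-1))/3 = -(536 + 1)/3 = -⅓*537 = -179)
B*c(28) + 572 = -179*28/4 + 572 = -179*7 + 572 = -1253 + 572 = -681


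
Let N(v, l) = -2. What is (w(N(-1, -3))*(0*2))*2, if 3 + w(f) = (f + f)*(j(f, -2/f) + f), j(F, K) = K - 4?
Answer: 0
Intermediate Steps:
j(F, K) = -4 + K
w(f) = -3 + 2*f*(-4 + f - 2/f) (w(f) = -3 + (f + f)*((-4 - 2/f) + f) = -3 + (2*f)*(-4 + f - 2/f) = -3 + 2*f*(-4 + f - 2/f))
(w(N(-1, -3))*(0*2))*2 = ((-7 - 8*(-2) + 2*(-2)²)*(0*2))*2 = ((-7 + 16 + 2*4)*0)*2 = ((-7 + 16 + 8)*0)*2 = (17*0)*2 = 0*2 = 0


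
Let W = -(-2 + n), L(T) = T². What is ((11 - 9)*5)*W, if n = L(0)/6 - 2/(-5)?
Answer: 16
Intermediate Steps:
n = ⅖ (n = 0²/6 - 2/(-5) = 0*(⅙) - 2*(-⅕) = 0 + ⅖ = ⅖ ≈ 0.40000)
W = 8/5 (W = -(-2 + ⅖) = -1*(-8/5) = 8/5 ≈ 1.6000)
((11 - 9)*5)*W = ((11 - 9)*5)*(8/5) = (2*5)*(8/5) = 10*(8/5) = 16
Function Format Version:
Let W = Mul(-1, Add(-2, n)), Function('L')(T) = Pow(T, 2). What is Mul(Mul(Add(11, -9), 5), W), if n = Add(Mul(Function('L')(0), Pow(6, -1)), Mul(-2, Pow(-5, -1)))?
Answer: 16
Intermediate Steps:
n = Rational(2, 5) (n = Add(Mul(Pow(0, 2), Pow(6, -1)), Mul(-2, Pow(-5, -1))) = Add(Mul(0, Rational(1, 6)), Mul(-2, Rational(-1, 5))) = Add(0, Rational(2, 5)) = Rational(2, 5) ≈ 0.40000)
W = Rational(8, 5) (W = Mul(-1, Add(-2, Rational(2, 5))) = Mul(-1, Rational(-8, 5)) = Rational(8, 5) ≈ 1.6000)
Mul(Mul(Add(11, -9), 5), W) = Mul(Mul(Add(11, -9), 5), Rational(8, 5)) = Mul(Mul(2, 5), Rational(8, 5)) = Mul(10, Rational(8, 5)) = 16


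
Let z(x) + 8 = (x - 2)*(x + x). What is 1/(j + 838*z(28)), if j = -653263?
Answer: 1/560161 ≈ 1.7852e-6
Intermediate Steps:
z(x) = -8 + 2*x*(-2 + x) (z(x) = -8 + (x - 2)*(x + x) = -8 + (-2 + x)*(2*x) = -8 + 2*x*(-2 + x))
1/(j + 838*z(28)) = 1/(-653263 + 838*(-8 - 4*28 + 2*28**2)) = 1/(-653263 + 838*(-8 - 112 + 2*784)) = 1/(-653263 + 838*(-8 - 112 + 1568)) = 1/(-653263 + 838*1448) = 1/(-653263 + 1213424) = 1/560161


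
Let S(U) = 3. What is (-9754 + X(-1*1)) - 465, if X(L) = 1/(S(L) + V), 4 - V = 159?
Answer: -1553289/152 ≈ -10219.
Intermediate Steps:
V = -155 (V = 4 - 1*159 = 4 - 159 = -155)
X(L) = -1/152 (X(L) = 1/(3 - 155) = 1/(-152) = -1/152)
(-9754 + X(-1*1)) - 465 = (-9754 - 1/152) - 465 = -1482609/152 - 465 = -1553289/152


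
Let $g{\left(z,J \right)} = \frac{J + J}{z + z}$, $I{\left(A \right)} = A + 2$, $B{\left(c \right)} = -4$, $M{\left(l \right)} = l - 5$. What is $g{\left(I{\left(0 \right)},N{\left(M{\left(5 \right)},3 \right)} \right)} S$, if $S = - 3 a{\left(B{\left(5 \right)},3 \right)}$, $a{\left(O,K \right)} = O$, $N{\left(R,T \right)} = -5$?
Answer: $-30$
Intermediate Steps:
$M{\left(l \right)} = -5 + l$
$I{\left(A \right)} = 2 + A$
$g{\left(z,J \right)} = \frac{J}{z}$ ($g{\left(z,J \right)} = \frac{2 J}{2 z} = 2 J \frac{1}{2 z} = \frac{J}{z}$)
$S = 12$ ($S = \left(-3\right) \left(-4\right) = 12$)
$g{\left(I{\left(0 \right)},N{\left(M{\left(5 \right)},3 \right)} \right)} S = - \frac{5}{2 + 0} \cdot 12 = - \frac{5}{2} \cdot 12 = \left(-5\right) \frac{1}{2} \cdot 12 = \left(- \frac{5}{2}\right) 12 = -30$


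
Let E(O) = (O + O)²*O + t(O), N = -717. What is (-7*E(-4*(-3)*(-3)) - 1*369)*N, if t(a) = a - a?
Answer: -936401283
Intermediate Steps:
t(a) = 0
E(O) = 4*O³ (E(O) = (O + O)²*O + 0 = (2*O)²*O + 0 = (4*O²)*O + 0 = 4*O³ + 0 = 4*O³)
(-7*E(-4*(-3)*(-3)) - 1*369)*N = (-28*(-4*(-3)*(-3))³ - 1*369)*(-717) = (-28*(12*(-3))³ - 369)*(-717) = (-28*(-36)³ - 369)*(-717) = (-28*(-46656) - 369)*(-717) = (-7*(-186624) - 369)*(-717) = (1306368 - 369)*(-717) = 1305999*(-717) = -936401283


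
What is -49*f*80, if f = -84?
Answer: 329280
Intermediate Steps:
-49*f*80 = -49*(-84)*80 = 4116*80 = 329280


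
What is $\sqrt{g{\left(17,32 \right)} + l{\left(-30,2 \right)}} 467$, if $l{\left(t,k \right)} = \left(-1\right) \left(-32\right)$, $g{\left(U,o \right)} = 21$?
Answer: $467 \sqrt{53} \approx 3399.8$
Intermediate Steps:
$l{\left(t,k \right)} = 32$
$\sqrt{g{\left(17,32 \right)} + l{\left(-30,2 \right)}} 467 = \sqrt{21 + 32} \cdot 467 = \sqrt{53} \cdot 467 = 467 \sqrt{53}$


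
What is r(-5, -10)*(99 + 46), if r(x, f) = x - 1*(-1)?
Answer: -580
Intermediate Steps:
r(x, f) = 1 + x (r(x, f) = x + 1 = 1 + x)
r(-5, -10)*(99 + 46) = (1 - 5)*(99 + 46) = -4*145 = -580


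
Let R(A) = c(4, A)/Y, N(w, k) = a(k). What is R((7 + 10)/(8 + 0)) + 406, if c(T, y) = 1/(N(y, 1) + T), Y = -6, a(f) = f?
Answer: 12179/30 ≈ 405.97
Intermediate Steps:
N(w, k) = k
c(T, y) = 1/(1 + T)
R(A) = -1/30 (R(A) = 1/((1 + 4)*(-6)) = -⅙/5 = (⅕)*(-⅙) = -1/30)
R((7 + 10)/(8 + 0)) + 406 = -1/30 + 406 = 12179/30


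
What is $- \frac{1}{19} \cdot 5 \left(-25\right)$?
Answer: $\frac{125}{19} \approx 6.5789$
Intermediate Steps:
$- \frac{1}{19} \cdot 5 \left(-25\right) = \left(-1\right) \frac{1}{19} \cdot 5 \left(-25\right) = \left(- \frac{1}{19}\right) 5 \left(-25\right) = \left(- \frac{5}{19}\right) \left(-25\right) = \frac{125}{19}$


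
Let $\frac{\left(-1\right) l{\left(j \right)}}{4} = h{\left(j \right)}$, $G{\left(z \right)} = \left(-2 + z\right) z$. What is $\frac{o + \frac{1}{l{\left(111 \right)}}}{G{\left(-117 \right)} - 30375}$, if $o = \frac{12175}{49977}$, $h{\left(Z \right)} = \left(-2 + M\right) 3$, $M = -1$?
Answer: $- \frac{54253}{3288886416} \approx -1.6496 \cdot 10^{-5}$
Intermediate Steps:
$h{\left(Z \right)} = -9$ ($h{\left(Z \right)} = \left(-2 - 1\right) 3 = \left(-3\right) 3 = -9$)
$o = \frac{12175}{49977}$ ($o = 12175 \cdot \frac{1}{49977} = \frac{12175}{49977} \approx 0.24361$)
$G{\left(z \right)} = z \left(-2 + z\right)$
$l{\left(j \right)} = 36$ ($l{\left(j \right)} = \left(-4\right) \left(-9\right) = 36$)
$\frac{o + \frac{1}{l{\left(111 \right)}}}{G{\left(-117 \right)} - 30375} = \frac{\frac{12175}{49977} + \frac{1}{36}}{- 117 \left(-2 - 117\right) - 30375} = \frac{\frac{12175}{49977} + \frac{1}{36}}{\left(-117\right) \left(-119\right) - 30375} = \frac{54253}{199908 \left(13923 - 30375\right)} = \frac{54253}{199908 \left(-16452\right)} = \frac{54253}{199908} \left(- \frac{1}{16452}\right) = - \frac{54253}{3288886416}$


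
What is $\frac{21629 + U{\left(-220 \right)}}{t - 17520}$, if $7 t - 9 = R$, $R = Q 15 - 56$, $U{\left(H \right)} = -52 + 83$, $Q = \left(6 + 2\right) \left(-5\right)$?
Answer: $- \frac{151620}{123287} \approx -1.2298$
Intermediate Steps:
$Q = -40$ ($Q = 8 \left(-5\right) = -40$)
$U{\left(H \right)} = 31$
$R = -656$ ($R = \left(-40\right) 15 - 56 = -600 - 56 = -656$)
$t = - \frac{647}{7}$ ($t = \frac{9}{7} + \frac{1}{7} \left(-656\right) = \frac{9}{7} - \frac{656}{7} = - \frac{647}{7} \approx -92.429$)
$\frac{21629 + U{\left(-220 \right)}}{t - 17520} = \frac{21629 + 31}{- \frac{647}{7} - 17520} = \frac{21660}{- \frac{123287}{7}} = 21660 \left(- \frac{7}{123287}\right) = - \frac{151620}{123287}$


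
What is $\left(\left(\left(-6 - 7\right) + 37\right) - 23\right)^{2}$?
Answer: $1$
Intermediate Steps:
$\left(\left(\left(-6 - 7\right) + 37\right) - 23\right)^{2} = \left(\left(-13 + 37\right) - 23\right)^{2} = \left(24 - 23\right)^{2} = 1^{2} = 1$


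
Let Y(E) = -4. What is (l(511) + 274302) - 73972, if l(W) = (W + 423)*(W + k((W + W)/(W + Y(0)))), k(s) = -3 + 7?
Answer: 681340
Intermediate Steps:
k(s) = 4
l(W) = (4 + W)*(423 + W) (l(W) = (W + 423)*(W + 4) = (423 + W)*(4 + W) = (4 + W)*(423 + W))
(l(511) + 274302) - 73972 = ((1692 + 511² + 427*511) + 274302) - 73972 = ((1692 + 261121 + 218197) + 274302) - 73972 = (481010 + 274302) - 73972 = 755312 - 73972 = 681340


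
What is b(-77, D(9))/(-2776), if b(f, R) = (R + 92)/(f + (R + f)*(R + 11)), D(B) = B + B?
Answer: 55/2481744 ≈ 2.2162e-5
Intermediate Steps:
D(B) = 2*B
b(f, R) = (92 + R)/(f + (11 + R)*(R + f)) (b(f, R) = (92 + R)/(f + (R + f)*(11 + R)) = (92 + R)/(f + (11 + R)*(R + f)))
b(-77, D(9))/(-2776) = ((92 + 2*9)/((2*9)² + 11*(2*9) + 12*(-77) + (2*9)*(-77)))/(-2776) = ((92 + 18)/(18² + 11*18 - 924 + 18*(-77)))*(-1/2776) = (110/(324 + 198 - 924 - 1386))*(-1/2776) = (110/(-1788))*(-1/2776) = -1/1788*110*(-1/2776) = -55/894*(-1/2776) = 55/2481744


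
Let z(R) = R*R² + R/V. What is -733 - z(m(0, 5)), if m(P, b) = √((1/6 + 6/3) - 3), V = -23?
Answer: -733 + 121*I*√30/828 ≈ -733.0 + 0.80042*I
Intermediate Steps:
m(P, b) = I*√30/6 (m(P, b) = √((1*(⅙) + 6*(⅓)) - 3) = √((⅙ + 2) - 3) = √(13/6 - 3) = √(-⅚) = I*√30/6)
z(R) = R³ - R/23 (z(R) = R*R² + R/(-23) = R³ + R*(-1/23) = R³ - R/23)
-733 - z(m(0, 5)) = -733 - ((I*√30/6)³ - I*√30/138) = -733 - (-5*I*√30/36 - I*√30/138) = -733 - (-121)*I*√30/828 = -733 + 121*I*√30/828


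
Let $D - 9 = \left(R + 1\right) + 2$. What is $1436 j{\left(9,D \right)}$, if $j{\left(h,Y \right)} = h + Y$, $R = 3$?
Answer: $34464$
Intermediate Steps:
$D = 15$ ($D = 9 + \left(\left(3 + 1\right) + 2\right) = 9 + \left(4 + 2\right) = 9 + 6 = 15$)
$j{\left(h,Y \right)} = Y + h$
$1436 j{\left(9,D \right)} = 1436 \left(15 + 9\right) = 1436 \cdot 24 = 34464$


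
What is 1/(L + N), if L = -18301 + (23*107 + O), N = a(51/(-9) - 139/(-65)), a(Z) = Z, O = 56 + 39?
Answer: -195/3070963 ≈ -6.3498e-5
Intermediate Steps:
O = 95
N = -688/195 (N = 51/(-9) - 139/(-65) = 51*(-1/9) - 139*(-1/65) = -17/3 + 139/65 = -688/195 ≈ -3.5282)
L = -15745 (L = -18301 + (23*107 + 95) = -18301 + (2461 + 95) = -18301 + 2556 = -15745)
1/(L + N) = 1/(-15745 - 688/195) = 1/(-3070963/195) = -195/3070963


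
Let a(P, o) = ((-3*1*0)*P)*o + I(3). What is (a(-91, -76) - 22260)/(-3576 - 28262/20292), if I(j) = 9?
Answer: 225758646/36296227 ≈ 6.2199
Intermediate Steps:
a(P, o) = 9 (a(P, o) = ((-3*1*0)*P)*o + 9 = ((-3*0)*P)*o + 9 = (0*P)*o + 9 = 0*o + 9 = 0 + 9 = 9)
(a(-91, -76) - 22260)/(-3576 - 28262/20292) = (9 - 22260)/(-3576 - 28262/20292) = -22251/(-3576 - 28262*1/20292) = -22251/(-3576 - 14131/10146) = -22251/(-36296227/10146) = -22251*(-10146/36296227) = 225758646/36296227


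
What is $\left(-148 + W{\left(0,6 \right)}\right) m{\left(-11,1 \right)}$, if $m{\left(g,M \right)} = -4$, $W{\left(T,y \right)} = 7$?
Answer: $564$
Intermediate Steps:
$\left(-148 + W{\left(0,6 \right)}\right) m{\left(-11,1 \right)} = \left(-148 + 7\right) \left(-4\right) = \left(-141\right) \left(-4\right) = 564$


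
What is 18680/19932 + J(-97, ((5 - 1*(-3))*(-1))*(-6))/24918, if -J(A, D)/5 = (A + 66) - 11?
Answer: 19568915/20694399 ≈ 0.94561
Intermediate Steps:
J(A, D) = -275 - 5*A (J(A, D) = -5*((A + 66) - 11) = -5*((66 + A) - 11) = -5*(55 + A) = -275 - 5*A)
18680/19932 + J(-97, ((5 - 1*(-3))*(-1))*(-6))/24918 = 18680/19932 + (-275 - 5*(-97))/24918 = 18680*(1/19932) + (-275 + 485)*(1/24918) = 4670/4983 + 210*(1/24918) = 4670/4983 + 35/4153 = 19568915/20694399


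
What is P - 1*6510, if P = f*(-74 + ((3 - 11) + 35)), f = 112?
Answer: -11774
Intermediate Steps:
P = -5264 (P = 112*(-74 + ((3 - 11) + 35)) = 112*(-74 + (-8 + 35)) = 112*(-74 + 27) = 112*(-47) = -5264)
P - 1*6510 = -5264 - 1*6510 = -5264 - 6510 = -11774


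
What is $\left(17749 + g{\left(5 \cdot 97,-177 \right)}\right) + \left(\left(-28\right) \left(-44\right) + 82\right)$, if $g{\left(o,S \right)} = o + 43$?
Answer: $19591$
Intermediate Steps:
$g{\left(o,S \right)} = 43 + o$
$\left(17749 + g{\left(5 \cdot 97,-177 \right)}\right) + \left(\left(-28\right) \left(-44\right) + 82\right) = \left(17749 + \left(43 + 5 \cdot 97\right)\right) + \left(\left(-28\right) \left(-44\right) + 82\right) = \left(17749 + \left(43 + 485\right)\right) + \left(1232 + 82\right) = \left(17749 + 528\right) + 1314 = 18277 + 1314 = 19591$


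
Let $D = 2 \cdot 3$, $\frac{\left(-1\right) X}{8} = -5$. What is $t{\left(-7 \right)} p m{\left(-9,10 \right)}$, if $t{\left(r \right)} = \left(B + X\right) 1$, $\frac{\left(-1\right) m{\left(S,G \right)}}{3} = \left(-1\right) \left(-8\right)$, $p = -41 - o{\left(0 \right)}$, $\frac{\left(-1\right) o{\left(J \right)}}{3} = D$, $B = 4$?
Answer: $24288$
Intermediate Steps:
$X = 40$ ($X = \left(-8\right) \left(-5\right) = 40$)
$D = 6$
$o{\left(J \right)} = -18$ ($o{\left(J \right)} = \left(-3\right) 6 = -18$)
$p = -23$ ($p = -41 - -18 = -41 + 18 = -23$)
$m{\left(S,G \right)} = -24$ ($m{\left(S,G \right)} = - 3 \left(\left(-1\right) \left(-8\right)\right) = \left(-3\right) 8 = -24$)
$t{\left(r \right)} = 44$ ($t{\left(r \right)} = \left(4 + 40\right) 1 = 44 \cdot 1 = 44$)
$t{\left(-7 \right)} p m{\left(-9,10 \right)} = 44 \left(-23\right) \left(-24\right) = \left(-1012\right) \left(-24\right) = 24288$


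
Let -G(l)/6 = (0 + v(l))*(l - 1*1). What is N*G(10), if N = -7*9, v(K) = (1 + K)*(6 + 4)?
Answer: 374220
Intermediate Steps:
v(K) = 10 + 10*K (v(K) = (1 + K)*10 = 10 + 10*K)
G(l) = -6*(-1 + l)*(10 + 10*l) (G(l) = -6*(0 + (10 + 10*l))*(l - 1*1) = -6*(10 + 10*l)*(l - 1) = -6*(10 + 10*l)*(-1 + l) = -6*(-1 + l)*(10 + 10*l))
N = -63
N*G(10) = -63*(60 - 60*10²) = -63*(60 - 60*100) = -63*(60 - 6000) = -63*(-5940) = 374220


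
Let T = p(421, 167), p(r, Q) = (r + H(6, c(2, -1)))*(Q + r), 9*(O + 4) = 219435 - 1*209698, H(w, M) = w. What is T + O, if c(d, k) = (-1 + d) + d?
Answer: 2269385/9 ≈ 2.5215e+5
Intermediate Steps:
c(d, k) = -1 + 2*d
O = 9701/9 (O = -4 + (219435 - 1*209698)/9 = -4 + (219435 - 209698)/9 = -4 + (⅑)*9737 = -4 + 9737/9 = 9701/9 ≈ 1077.9)
p(r, Q) = (6 + r)*(Q + r) (p(r, Q) = (r + 6)*(Q + r) = (6 + r)*(Q + r))
T = 251076 (T = 421² + 6*167 + 6*421 + 167*421 = 177241 + 1002 + 2526 + 70307 = 251076)
T + O = 251076 + 9701/9 = 2269385/9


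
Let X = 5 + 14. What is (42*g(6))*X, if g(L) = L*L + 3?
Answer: 31122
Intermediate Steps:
g(L) = 3 + L² (g(L) = L² + 3 = 3 + L²)
X = 19
(42*g(6))*X = (42*(3 + 6²))*19 = (42*(3 + 36))*19 = (42*39)*19 = 1638*19 = 31122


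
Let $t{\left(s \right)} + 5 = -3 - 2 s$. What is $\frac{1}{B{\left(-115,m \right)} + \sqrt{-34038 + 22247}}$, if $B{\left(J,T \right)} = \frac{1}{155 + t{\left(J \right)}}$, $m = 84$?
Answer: $\frac{377}{1675843040} - \frac{142129 i \sqrt{11791}}{1675843040} \approx 2.2496 \cdot 10^{-7} - 0.0092093 i$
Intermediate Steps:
$t{\left(s \right)} = -8 - 2 s$ ($t{\left(s \right)} = -5 - \left(3 + 2 s\right) = -8 - 2 s$)
$B{\left(J,T \right)} = \frac{1}{147 - 2 J}$ ($B{\left(J,T \right)} = \frac{1}{155 - \left(8 + 2 J\right)} = \frac{1}{147 - 2 J}$)
$\frac{1}{B{\left(-115,m \right)} + \sqrt{-34038 + 22247}} = \frac{1}{- \frac{1}{-147 + 2 \left(-115\right)} + \sqrt{-34038 + 22247}} = \frac{1}{- \frac{1}{-147 - 230} + \sqrt{-11791}} = \frac{1}{- \frac{1}{-377} + i \sqrt{11791}} = \frac{1}{\left(-1\right) \left(- \frac{1}{377}\right) + i \sqrt{11791}} = \frac{1}{\frac{1}{377} + i \sqrt{11791}}$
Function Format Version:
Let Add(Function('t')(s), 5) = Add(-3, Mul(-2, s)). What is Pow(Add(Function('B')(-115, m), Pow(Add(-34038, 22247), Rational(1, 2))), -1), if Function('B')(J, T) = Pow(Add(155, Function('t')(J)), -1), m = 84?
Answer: Add(Rational(377, 1675843040), Mul(Rational(-142129, 1675843040), I, Pow(11791, Rational(1, 2)))) ≈ Add(2.2496e-7, Mul(-0.0092093, I))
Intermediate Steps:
Function('t')(s) = Add(-8, Mul(-2, s)) (Function('t')(s) = Add(-5, Add(-3, Mul(-2, s))) = Add(-8, Mul(-2, s)))
Function('B')(J, T) = Pow(Add(147, Mul(-2, J)), -1) (Function('B')(J, T) = Pow(Add(155, Add(-8, Mul(-2, J))), -1) = Pow(Add(147, Mul(-2, J)), -1))
Pow(Add(Function('B')(-115, m), Pow(Add(-34038, 22247), Rational(1, 2))), -1) = Pow(Add(Mul(-1, Pow(Add(-147, Mul(2, -115)), -1)), Pow(Add(-34038, 22247), Rational(1, 2))), -1) = Pow(Add(Mul(-1, Pow(Add(-147, -230), -1)), Pow(-11791, Rational(1, 2))), -1) = Pow(Add(Mul(-1, Pow(-377, -1)), Mul(I, Pow(11791, Rational(1, 2)))), -1) = Pow(Add(Mul(-1, Rational(-1, 377)), Mul(I, Pow(11791, Rational(1, 2)))), -1) = Pow(Add(Rational(1, 377), Mul(I, Pow(11791, Rational(1, 2)))), -1)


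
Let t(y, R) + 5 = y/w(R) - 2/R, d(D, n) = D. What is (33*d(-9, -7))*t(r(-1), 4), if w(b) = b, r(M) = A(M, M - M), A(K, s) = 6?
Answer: 1188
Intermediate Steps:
r(M) = 6
t(y, R) = -5 - 2/R + y/R (t(y, R) = -5 + (y/R - 2/R) = -5 + (-2/R + y/R) = -5 - 2/R + y/R)
(33*d(-9, -7))*t(r(-1), 4) = (33*(-9))*((-2 + 6 - 5*4)/4) = -297*(-2 + 6 - 20)/4 = -297*(-16)/4 = -297*(-4) = 1188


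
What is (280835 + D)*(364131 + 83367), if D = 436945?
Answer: 321205114440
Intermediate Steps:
(280835 + D)*(364131 + 83367) = (280835 + 436945)*(364131 + 83367) = 717780*447498 = 321205114440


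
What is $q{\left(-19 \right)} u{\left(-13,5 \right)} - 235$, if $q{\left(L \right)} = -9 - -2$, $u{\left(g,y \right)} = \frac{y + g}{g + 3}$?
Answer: $- \frac{1203}{5} \approx -240.6$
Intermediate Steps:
$u{\left(g,y \right)} = \frac{g + y}{3 + g}$
$q{\left(L \right)} = -7$ ($q{\left(L \right)} = -9 + 2 = -7$)
$q{\left(-19 \right)} u{\left(-13,5 \right)} - 235 = - 7 \frac{-13 + 5}{3 - 13} - 235 = - 7 \frac{1}{-10} \left(-8\right) - 235 = - 7 \left(\left(- \frac{1}{10}\right) \left(-8\right)\right) - 235 = \left(-7\right) \frac{4}{5} - 235 = - \frac{28}{5} - 235 = - \frac{1203}{5}$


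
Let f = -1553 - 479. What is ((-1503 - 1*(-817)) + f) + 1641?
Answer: -1077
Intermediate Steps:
f = -2032
((-1503 - 1*(-817)) + f) + 1641 = ((-1503 - 1*(-817)) - 2032) + 1641 = ((-1503 + 817) - 2032) + 1641 = (-686 - 2032) + 1641 = -2718 + 1641 = -1077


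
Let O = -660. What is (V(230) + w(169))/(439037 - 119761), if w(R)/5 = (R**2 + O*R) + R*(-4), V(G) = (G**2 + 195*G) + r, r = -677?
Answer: -160601/159638 ≈ -1.0060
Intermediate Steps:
V(G) = -677 + G**2 + 195*G (V(G) = (G**2 + 195*G) - 677 = -677 + G**2 + 195*G)
w(R) = -3320*R + 5*R**2 (w(R) = 5*((R**2 - 660*R) + R*(-4)) = 5*((R**2 - 660*R) - 4*R) = 5*(R**2 - 664*R) = -3320*R + 5*R**2)
(V(230) + w(169))/(439037 - 119761) = ((-677 + 230**2 + 195*230) + 5*169*(-664 + 169))/(439037 - 119761) = ((-677 + 52900 + 44850) + 5*169*(-495))/319276 = (97073 - 418275)*(1/319276) = -321202*1/319276 = -160601/159638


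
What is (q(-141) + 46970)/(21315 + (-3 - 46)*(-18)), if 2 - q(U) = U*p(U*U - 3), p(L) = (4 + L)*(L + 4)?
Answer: 55736490256/22197 ≈ 2.5110e+6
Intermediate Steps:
p(L) = (4 + L)² (p(L) = (4 + L)*(4 + L) = (4 + L)²)
q(U) = 2 - U*(1 + U²)² (q(U) = 2 - U*(4 + (U*U - 3))² = 2 - U*(4 + (U² - 3))² = 2 - U*(4 + (-3 + U²))² = 2 - U*(1 + U²)²)
(q(-141) + 46970)/(21315 + (-3 - 46)*(-18)) = ((2 - 1*(-141)*(1 + (-141)²)²) + 46970)/(21315 + (-3 - 46)*(-18)) = ((2 - 1*(-141)*(1 + 19881)²) + 46970)/(21315 - 49*(-18)) = ((2 - 1*(-141)*19882²) + 46970)/(21315 + 882) = ((2 - 1*(-141)*395293924) + 46970)/22197 = ((2 + 55736443284) + 46970)*(1/22197) = (55736443286 + 46970)*(1/22197) = 55736490256*(1/22197) = 55736490256/22197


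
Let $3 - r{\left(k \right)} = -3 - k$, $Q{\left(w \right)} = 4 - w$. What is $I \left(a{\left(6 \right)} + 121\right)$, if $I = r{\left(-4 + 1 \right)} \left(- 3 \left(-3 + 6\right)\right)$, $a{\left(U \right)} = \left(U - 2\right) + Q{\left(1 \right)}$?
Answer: $-3456$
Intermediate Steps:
$a{\left(U \right)} = 1 + U$ ($a{\left(U \right)} = \left(U - 2\right) + \left(4 - 1\right) = \left(-2 + U\right) + \left(4 - 1\right) = \left(-2 + U\right) + 3 = 1 + U$)
$r{\left(k \right)} = 6 + k$ ($r{\left(k \right)} = 3 - \left(-3 - k\right) = 3 + \left(3 + k\right) = 6 + k$)
$I = -27$ ($I = \left(6 + \left(-4 + 1\right)\right) \left(- 3 \left(-3 + 6\right)\right) = \left(6 - 3\right) \left(\left(-3\right) 3\right) = 3 \left(-9\right) = -27$)
$I \left(a{\left(6 \right)} + 121\right) = - 27 \left(\left(1 + 6\right) + 121\right) = - 27 \left(7 + 121\right) = \left(-27\right) 128 = -3456$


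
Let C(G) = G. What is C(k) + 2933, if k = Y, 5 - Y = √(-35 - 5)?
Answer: 2938 - 2*I*√10 ≈ 2938.0 - 6.3246*I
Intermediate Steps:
Y = 5 - 2*I*√10 (Y = 5 - √(-35 - 5) = 5 - √(-40) = 5 - 2*I*√10 ≈ 5.0 - 6.3246*I)
k = 5 - 2*I*√10 ≈ 5.0 - 6.3246*I
C(k) + 2933 = (5 - 2*I*√10) + 2933 = 2938 - 2*I*√10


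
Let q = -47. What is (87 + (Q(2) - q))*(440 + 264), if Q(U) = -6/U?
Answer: 92224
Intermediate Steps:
(87 + (Q(2) - q))*(440 + 264) = (87 + (-6/2 - 1*(-47)))*(440 + 264) = (87 + (-6*½ + 47))*704 = (87 + (-3 + 47))*704 = (87 + 44)*704 = 131*704 = 92224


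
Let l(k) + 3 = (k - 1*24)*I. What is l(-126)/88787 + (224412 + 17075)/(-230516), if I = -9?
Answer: -21130401217/20466824092 ≈ -1.0324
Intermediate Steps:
l(k) = 213 - 9*k (l(k) = -3 + (k - 1*24)*(-9) = -3 + (k - 24)*(-9) = -3 + (-24 + k)*(-9) = -3 + (216 - 9*k) = 213 - 9*k)
l(-126)/88787 + (224412 + 17075)/(-230516) = (213 - 9*(-126))/88787 + (224412 + 17075)/(-230516) = (213 + 1134)*(1/88787) + 241487*(-1/230516) = 1347*(1/88787) - 241487/230516 = 1347/88787 - 241487/230516 = -21130401217/20466824092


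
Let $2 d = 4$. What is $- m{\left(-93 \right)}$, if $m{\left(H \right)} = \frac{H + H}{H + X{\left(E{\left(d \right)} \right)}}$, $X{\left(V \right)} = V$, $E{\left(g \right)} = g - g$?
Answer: $-2$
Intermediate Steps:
$d = 2$ ($d = \frac{1}{2} \cdot 4 = 2$)
$E{\left(g \right)} = 0$
$m{\left(H \right)} = 2$ ($m{\left(H \right)} = \frac{H + H}{H + 0} = \frac{2 H}{H} = 2$)
$- m{\left(-93 \right)} = \left(-1\right) 2 = -2$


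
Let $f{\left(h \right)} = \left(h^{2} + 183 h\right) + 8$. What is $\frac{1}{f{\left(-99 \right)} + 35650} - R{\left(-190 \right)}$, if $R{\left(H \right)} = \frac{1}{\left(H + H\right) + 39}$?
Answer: $\frac{893}{300762} \approx 0.0029691$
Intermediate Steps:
$f{\left(h \right)} = 8 + h^{2} + 183 h$
$R{\left(H \right)} = \frac{1}{39 + 2 H}$ ($R{\left(H \right)} = \frac{1}{2 H + 39} = \frac{1}{39 + 2 H}$)
$\frac{1}{f{\left(-99 \right)} + 35650} - R{\left(-190 \right)} = \frac{1}{\left(8 + \left(-99\right)^{2} + 183 \left(-99\right)\right) + 35650} - \frac{1}{39 + 2 \left(-190\right)} = \frac{1}{\left(8 + 9801 - 18117\right) + 35650} - \frac{1}{39 - 380} = \frac{1}{-8308 + 35650} - \frac{1}{-341} = \frac{1}{27342} - - \frac{1}{341} = \frac{1}{27342} + \frac{1}{341} = \frac{893}{300762}$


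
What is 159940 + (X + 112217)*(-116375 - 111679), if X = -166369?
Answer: 12349740148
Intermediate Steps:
159940 + (X + 112217)*(-116375 - 111679) = 159940 + (-166369 + 112217)*(-116375 - 111679) = 159940 - 54152*(-228054) = 159940 + 12349580208 = 12349740148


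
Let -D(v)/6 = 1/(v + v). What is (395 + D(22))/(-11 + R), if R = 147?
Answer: 511/176 ≈ 2.9034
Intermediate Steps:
D(v) = -3/v (D(v) = -6/(v + v) = -6*1/(2*v) = -3/v)
(395 + D(22))/(-11 + R) = (395 - 3/22)/(-11 + 147) = (395 - 3*1/22)/136 = (395 - 3/22)*(1/136) = (8687/22)*(1/136) = 511/176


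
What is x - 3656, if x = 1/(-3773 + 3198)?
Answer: -2102201/575 ≈ -3656.0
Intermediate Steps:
x = -1/575 (x = 1/(-575) = -1/575 ≈ -0.0017391)
x - 3656 = -1/575 - 3656 = -2102201/575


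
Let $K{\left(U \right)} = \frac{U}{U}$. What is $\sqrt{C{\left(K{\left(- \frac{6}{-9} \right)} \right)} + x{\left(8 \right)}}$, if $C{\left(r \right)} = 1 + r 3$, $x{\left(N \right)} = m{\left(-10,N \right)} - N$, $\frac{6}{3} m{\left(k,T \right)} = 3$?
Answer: $\frac{i \sqrt{10}}{2} \approx 1.5811 i$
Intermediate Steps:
$m{\left(k,T \right)} = \frac{3}{2}$ ($m{\left(k,T \right)} = \frac{1}{2} \cdot 3 = \frac{3}{2}$)
$K{\left(U \right)} = 1$
$x{\left(N \right)} = \frac{3}{2} - N$
$C{\left(r \right)} = 1 + 3 r$
$\sqrt{C{\left(K{\left(- \frac{6}{-9} \right)} \right)} + x{\left(8 \right)}} = \sqrt{\left(1 + 3 \cdot 1\right) + \left(\frac{3}{2} - 8\right)} = \sqrt{\left(1 + 3\right) + \left(\frac{3}{2} - 8\right)} = \sqrt{4 - \frac{13}{2}} = \sqrt{- \frac{5}{2}} = \frac{i \sqrt{10}}{2}$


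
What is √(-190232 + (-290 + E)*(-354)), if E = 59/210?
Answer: I*√107397535/35 ≈ 296.09*I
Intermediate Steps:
E = 59/210 (E = 59*(1/210) = 59/210 ≈ 0.28095)
√(-190232 + (-290 + E)*(-354)) = √(-190232 + (-290 + 59/210)*(-354)) = √(-190232 - 60841/210*(-354)) = √(-190232 + 3589619/35) = √(-3068501/35) = I*√107397535/35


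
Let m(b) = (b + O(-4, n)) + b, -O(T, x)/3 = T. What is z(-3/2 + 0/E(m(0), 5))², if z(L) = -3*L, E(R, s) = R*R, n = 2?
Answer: 81/4 ≈ 20.250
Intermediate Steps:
O(T, x) = -3*T
m(b) = 12 + 2*b (m(b) = (b - 3*(-4)) + b = (b + 12) + b = (12 + b) + b = 12 + 2*b)
E(R, s) = R²
z(-3/2 + 0/E(m(0), 5))² = (-3*(-3/2 + 0/((12 + 2*0)²)))² = (-3*(-3*½ + 0/((12 + 0)²)))² = (-3*(-3/2 + 0/(12²)))² = (-3*(-3/2 + 0/144))² = (-3*(-3/2 + 0*(1/144)))² = (-3*(-3/2 + 0))² = (-3*(-3/2))² = (9/2)² = 81/4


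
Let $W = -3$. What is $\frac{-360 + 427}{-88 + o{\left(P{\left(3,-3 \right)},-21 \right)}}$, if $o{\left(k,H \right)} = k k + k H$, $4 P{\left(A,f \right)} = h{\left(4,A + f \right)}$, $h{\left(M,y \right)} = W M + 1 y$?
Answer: $- \frac{67}{16} \approx -4.1875$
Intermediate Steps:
$h{\left(M,y \right)} = y - 3 M$ ($h{\left(M,y \right)} = - 3 M + 1 y = - 3 M + y = y - 3 M$)
$P{\left(A,f \right)} = -3 + \frac{A}{4} + \frac{f}{4}$ ($P{\left(A,f \right)} = \frac{\left(A + f\right) - 12}{4} = \frac{-12 + A + f}{4} = -3 + \frac{A}{4} + \frac{f}{4}$)
$o{\left(k,H \right)} = k^{2} + H k$
$\frac{-360 + 427}{-88 + o{\left(P{\left(3,-3 \right)},-21 \right)}} = \frac{-360 + 427}{-88 + \left(-3 + \frac{1}{4} \cdot 3 + \frac{1}{4} \left(-3\right)\right) \left(-21 + \left(-3 + \frac{1}{4} \cdot 3 + \frac{1}{4} \left(-3\right)\right)\right)} = \frac{67}{-88 + \left(-3 + \frac{3}{4} - \frac{3}{4}\right) \left(-21 - 3\right)} = \frac{67}{-88 - 3 \left(-21 - 3\right)} = \frac{67}{-88 - -72} = \frac{67}{-88 + 72} = \frac{67}{-16} = 67 \left(- \frac{1}{16}\right) = - \frac{67}{16}$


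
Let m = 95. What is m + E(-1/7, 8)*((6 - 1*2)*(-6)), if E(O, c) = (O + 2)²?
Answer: 599/49 ≈ 12.224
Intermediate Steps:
E(O, c) = (2 + O)²
m + E(-1/7, 8)*((6 - 1*2)*(-6)) = 95 + (2 - 1/7)²*((6 - 1*2)*(-6)) = 95 + (2 - 1*⅐)²*((6 - 2)*(-6)) = 95 + (2 - ⅐)²*(4*(-6)) = 95 + (13/7)²*(-24) = 95 + (169/49)*(-24) = 95 - 4056/49 = 599/49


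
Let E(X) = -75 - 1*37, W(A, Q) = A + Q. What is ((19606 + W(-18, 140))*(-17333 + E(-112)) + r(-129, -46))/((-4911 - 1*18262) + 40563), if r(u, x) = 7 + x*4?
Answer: -344155137/17390 ≈ -19790.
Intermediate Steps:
E(X) = -112 (E(X) = -75 - 37 = -112)
r(u, x) = 7 + 4*x
((19606 + W(-18, 140))*(-17333 + E(-112)) + r(-129, -46))/((-4911 - 1*18262) + 40563) = ((19606 + (-18 + 140))*(-17333 - 112) + (7 + 4*(-46)))/((-4911 - 1*18262) + 40563) = ((19606 + 122)*(-17445) + (7 - 184))/((-4911 - 18262) + 40563) = (19728*(-17445) - 177)/(-23173 + 40563) = (-344154960 - 177)/17390 = -344155137*1/17390 = -344155137/17390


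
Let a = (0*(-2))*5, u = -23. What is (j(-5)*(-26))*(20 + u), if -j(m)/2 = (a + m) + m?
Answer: 1560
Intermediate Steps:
a = 0 (a = 0*5 = 0)
j(m) = -4*m (j(m) = -2*((0 + m) + m) = -2*(m + m) = -4*m)
(j(-5)*(-26))*(20 + u) = (-4*(-5)*(-26))*(20 - 23) = (20*(-26))*(-3) = -520*(-3) = 1560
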